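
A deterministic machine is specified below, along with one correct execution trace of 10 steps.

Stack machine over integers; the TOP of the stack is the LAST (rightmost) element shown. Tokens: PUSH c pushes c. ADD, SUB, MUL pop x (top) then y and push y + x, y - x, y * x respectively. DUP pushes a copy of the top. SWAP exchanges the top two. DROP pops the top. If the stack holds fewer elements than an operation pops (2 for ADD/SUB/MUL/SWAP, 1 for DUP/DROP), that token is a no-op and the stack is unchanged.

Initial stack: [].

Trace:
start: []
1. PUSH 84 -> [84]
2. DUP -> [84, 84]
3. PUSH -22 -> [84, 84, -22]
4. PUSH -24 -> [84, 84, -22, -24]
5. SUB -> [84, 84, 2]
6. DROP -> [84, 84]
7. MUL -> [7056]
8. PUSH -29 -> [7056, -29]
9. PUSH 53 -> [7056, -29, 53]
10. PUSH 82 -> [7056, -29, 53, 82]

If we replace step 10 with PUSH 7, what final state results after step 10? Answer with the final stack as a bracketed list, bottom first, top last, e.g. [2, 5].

[7056, -29, 53, 7]

(re-executing from step 10 with the substitution; state before step 10: [7056, -29, 53])
10. PUSH 7 -> [7056, -29, 53, 7]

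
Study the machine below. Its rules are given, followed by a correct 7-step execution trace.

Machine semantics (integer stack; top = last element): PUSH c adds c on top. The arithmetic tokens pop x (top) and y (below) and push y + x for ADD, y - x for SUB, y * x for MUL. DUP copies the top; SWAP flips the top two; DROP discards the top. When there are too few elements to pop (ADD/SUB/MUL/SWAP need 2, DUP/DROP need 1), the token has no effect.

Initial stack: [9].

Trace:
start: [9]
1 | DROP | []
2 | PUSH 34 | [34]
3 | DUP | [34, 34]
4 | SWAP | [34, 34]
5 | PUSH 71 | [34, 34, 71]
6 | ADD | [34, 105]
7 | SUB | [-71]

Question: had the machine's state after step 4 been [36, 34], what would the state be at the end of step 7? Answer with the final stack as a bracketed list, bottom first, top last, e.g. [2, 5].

[-69]

state after step 4 := [36, 34]
5 | PUSH 71 | [36, 34, 71]
6 | ADD | [36, 105]
7 | SUB | [-69]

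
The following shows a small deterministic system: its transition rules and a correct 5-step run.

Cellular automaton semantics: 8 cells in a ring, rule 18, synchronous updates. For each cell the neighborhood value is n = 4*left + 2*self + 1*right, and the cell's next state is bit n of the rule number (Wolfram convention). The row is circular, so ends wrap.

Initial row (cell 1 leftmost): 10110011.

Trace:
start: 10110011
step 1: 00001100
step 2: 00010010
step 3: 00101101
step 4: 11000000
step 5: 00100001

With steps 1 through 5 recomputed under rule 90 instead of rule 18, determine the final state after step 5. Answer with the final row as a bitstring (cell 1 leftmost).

(re-executing steps 1..5 under rule 90; state before step 1: 10110011)
step 1: 10111110
step 2: 00100010
step 3: 01010101
step 4: 00000000
step 5: 00000000

00000000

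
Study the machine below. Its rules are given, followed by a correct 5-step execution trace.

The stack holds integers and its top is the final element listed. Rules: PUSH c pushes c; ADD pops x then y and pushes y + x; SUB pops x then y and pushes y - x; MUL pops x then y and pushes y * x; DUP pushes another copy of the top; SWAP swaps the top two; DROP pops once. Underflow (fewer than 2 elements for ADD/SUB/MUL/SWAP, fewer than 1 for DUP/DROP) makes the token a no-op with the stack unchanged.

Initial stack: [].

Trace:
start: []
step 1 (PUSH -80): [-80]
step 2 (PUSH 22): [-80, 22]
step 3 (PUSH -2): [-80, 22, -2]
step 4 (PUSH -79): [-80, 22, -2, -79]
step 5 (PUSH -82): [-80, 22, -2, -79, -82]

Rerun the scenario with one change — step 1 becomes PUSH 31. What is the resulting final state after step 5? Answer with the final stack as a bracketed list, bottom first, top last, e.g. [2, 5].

[31, 22, -2, -79, -82]

(re-executing from step 1 with the substitution; state before step 1: [])
step 1 (PUSH 31): [31]
step 2 (PUSH 22): [31, 22]
step 3 (PUSH -2): [31, 22, -2]
step 4 (PUSH -79): [31, 22, -2, -79]
step 5 (PUSH -82): [31, 22, -2, -79, -82]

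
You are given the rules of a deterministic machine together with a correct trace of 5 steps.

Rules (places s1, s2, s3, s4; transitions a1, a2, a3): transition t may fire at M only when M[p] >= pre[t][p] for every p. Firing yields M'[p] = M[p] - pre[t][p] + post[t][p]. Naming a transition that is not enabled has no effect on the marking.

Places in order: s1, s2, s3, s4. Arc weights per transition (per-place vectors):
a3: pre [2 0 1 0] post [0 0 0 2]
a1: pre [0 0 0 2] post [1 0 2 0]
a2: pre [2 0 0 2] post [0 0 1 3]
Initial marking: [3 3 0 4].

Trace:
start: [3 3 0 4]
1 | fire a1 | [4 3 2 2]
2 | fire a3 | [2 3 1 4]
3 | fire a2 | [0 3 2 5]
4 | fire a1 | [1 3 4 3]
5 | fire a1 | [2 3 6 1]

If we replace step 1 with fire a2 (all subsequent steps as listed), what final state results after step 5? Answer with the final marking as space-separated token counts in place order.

(re-executing from step 1 with the substitution; state before step 1: [3 3 0 4])
1 | fire a2 | [1 3 1 5]
2 | fire a3 | [1 3 1 5]
3 | fire a2 | [1 3 1 5]
4 | fire a1 | [2 3 3 3]
5 | fire a1 | [3 3 5 1]

3 3 5 1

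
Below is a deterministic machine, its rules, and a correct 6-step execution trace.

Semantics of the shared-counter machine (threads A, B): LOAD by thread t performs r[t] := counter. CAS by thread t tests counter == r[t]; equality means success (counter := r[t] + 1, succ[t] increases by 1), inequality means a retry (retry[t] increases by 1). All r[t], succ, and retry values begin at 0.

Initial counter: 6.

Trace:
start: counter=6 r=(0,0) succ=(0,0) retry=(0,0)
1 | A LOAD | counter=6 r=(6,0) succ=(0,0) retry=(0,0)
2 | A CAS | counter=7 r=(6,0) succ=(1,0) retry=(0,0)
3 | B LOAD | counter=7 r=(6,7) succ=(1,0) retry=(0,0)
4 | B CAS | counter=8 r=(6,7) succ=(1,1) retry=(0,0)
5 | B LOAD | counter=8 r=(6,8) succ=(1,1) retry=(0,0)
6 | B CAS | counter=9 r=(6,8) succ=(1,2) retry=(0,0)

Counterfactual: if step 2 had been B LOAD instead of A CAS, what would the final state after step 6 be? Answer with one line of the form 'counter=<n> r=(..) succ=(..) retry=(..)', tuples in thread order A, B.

counter=8 r=(6,7) succ=(0,2) retry=(0,0)

(re-executing from step 2 with the substitution; state before step 2: counter=6 r=(6,0) succ=(0,0) retry=(0,0))
2 | B LOAD | counter=6 r=(6,6) succ=(0,0) retry=(0,0)
3 | B LOAD | counter=6 r=(6,6) succ=(0,0) retry=(0,0)
4 | B CAS | counter=7 r=(6,6) succ=(0,1) retry=(0,0)
5 | B LOAD | counter=7 r=(6,7) succ=(0,1) retry=(0,0)
6 | B CAS | counter=8 r=(6,7) succ=(0,2) retry=(0,0)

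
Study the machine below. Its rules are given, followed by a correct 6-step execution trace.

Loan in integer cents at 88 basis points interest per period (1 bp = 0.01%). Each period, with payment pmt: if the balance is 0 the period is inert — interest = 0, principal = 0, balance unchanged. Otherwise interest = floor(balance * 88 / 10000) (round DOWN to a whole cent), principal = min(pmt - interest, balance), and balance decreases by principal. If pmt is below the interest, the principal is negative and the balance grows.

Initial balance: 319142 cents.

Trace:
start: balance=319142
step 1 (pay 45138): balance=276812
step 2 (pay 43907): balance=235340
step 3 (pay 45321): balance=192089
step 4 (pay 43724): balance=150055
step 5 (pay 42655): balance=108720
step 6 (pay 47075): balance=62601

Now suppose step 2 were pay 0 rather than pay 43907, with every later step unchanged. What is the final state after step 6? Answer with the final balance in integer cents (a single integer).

108075

(re-executing from step 2 with the substitution; state before step 2: balance=276812)
step 2 (pay 0): balance=279247
step 3 (pay 45321): balance=236383
step 4 (pay 43724): balance=194739
step 5 (pay 42655): balance=153797
step 6 (pay 47075): balance=108075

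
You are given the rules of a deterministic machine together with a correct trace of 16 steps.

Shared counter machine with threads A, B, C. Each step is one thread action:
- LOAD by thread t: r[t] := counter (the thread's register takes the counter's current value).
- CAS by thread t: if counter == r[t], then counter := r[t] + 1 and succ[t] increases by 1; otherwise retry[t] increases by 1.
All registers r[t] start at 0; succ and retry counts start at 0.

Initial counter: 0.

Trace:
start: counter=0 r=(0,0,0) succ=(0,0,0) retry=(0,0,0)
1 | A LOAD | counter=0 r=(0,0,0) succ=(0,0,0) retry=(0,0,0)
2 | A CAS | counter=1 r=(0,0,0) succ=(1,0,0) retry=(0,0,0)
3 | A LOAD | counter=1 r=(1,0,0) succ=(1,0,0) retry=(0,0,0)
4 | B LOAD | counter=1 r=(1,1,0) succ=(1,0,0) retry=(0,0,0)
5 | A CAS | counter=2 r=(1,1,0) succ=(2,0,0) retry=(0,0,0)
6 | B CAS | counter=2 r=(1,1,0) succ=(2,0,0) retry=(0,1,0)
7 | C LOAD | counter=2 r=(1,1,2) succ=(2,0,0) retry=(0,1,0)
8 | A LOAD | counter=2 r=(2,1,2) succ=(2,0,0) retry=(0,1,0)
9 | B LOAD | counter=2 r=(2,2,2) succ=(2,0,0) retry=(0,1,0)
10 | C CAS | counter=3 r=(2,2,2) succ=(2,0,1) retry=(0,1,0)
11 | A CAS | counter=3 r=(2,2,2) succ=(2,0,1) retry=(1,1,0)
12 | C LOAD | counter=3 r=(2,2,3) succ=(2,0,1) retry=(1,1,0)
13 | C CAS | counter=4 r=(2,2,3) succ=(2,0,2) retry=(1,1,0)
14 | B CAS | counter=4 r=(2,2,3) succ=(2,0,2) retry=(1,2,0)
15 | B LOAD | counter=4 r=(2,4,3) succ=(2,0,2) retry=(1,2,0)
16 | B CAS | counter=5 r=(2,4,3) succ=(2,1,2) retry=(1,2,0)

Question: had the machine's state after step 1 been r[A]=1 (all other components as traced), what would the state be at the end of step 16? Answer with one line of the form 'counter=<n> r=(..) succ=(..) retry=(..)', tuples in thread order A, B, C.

state after step 1 := counter=0 r=(1,0,0) succ=(0,0,0) retry=(0,0,0)
2 | A CAS | counter=0 r=(1,0,0) succ=(0,0,0) retry=(1,0,0)
3 | A LOAD | counter=0 r=(0,0,0) succ=(0,0,0) retry=(1,0,0)
4 | B LOAD | counter=0 r=(0,0,0) succ=(0,0,0) retry=(1,0,0)
5 | A CAS | counter=1 r=(0,0,0) succ=(1,0,0) retry=(1,0,0)
6 | B CAS | counter=1 r=(0,0,0) succ=(1,0,0) retry=(1,1,0)
7 | C LOAD | counter=1 r=(0,0,1) succ=(1,0,0) retry=(1,1,0)
8 | A LOAD | counter=1 r=(1,0,1) succ=(1,0,0) retry=(1,1,0)
9 | B LOAD | counter=1 r=(1,1,1) succ=(1,0,0) retry=(1,1,0)
10 | C CAS | counter=2 r=(1,1,1) succ=(1,0,1) retry=(1,1,0)
11 | A CAS | counter=2 r=(1,1,1) succ=(1,0,1) retry=(2,1,0)
12 | C LOAD | counter=2 r=(1,1,2) succ=(1,0,1) retry=(2,1,0)
13 | C CAS | counter=3 r=(1,1,2) succ=(1,0,2) retry=(2,1,0)
14 | B CAS | counter=3 r=(1,1,2) succ=(1,0,2) retry=(2,2,0)
15 | B LOAD | counter=3 r=(1,3,2) succ=(1,0,2) retry=(2,2,0)
16 | B CAS | counter=4 r=(1,3,2) succ=(1,1,2) retry=(2,2,0)

counter=4 r=(1,3,2) succ=(1,1,2) retry=(2,2,0)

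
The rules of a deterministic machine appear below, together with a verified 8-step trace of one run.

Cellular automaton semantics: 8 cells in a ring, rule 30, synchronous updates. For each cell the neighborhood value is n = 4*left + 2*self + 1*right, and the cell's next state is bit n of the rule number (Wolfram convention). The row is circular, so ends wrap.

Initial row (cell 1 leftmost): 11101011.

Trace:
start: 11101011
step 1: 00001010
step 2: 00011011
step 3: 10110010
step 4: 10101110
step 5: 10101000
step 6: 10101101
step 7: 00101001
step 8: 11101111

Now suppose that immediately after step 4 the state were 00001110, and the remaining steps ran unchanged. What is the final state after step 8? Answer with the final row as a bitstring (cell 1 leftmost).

state after step 4 := 00001110
step 5: 00011001
step 6: 10110111
step 7: 00100100
step 8: 01111110

01111110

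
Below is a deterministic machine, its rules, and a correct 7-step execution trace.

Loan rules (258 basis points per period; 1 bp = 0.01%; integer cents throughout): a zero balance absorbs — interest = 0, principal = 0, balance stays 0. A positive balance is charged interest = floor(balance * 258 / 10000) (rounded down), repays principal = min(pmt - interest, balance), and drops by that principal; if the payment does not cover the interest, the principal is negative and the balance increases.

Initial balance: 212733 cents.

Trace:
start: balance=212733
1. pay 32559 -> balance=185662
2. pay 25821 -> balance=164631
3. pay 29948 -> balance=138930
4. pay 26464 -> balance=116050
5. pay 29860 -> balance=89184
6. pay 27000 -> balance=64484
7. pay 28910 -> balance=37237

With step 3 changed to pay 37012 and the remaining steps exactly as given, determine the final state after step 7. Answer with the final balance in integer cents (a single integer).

(re-executing from step 3 with the substitution; state before step 3: balance=164631)
3. pay 37012 -> balance=131866
4. pay 26464 -> balance=108804
5. pay 29860 -> balance=81751
6. pay 27000 -> balance=56860
7. pay 28910 -> balance=29416

29416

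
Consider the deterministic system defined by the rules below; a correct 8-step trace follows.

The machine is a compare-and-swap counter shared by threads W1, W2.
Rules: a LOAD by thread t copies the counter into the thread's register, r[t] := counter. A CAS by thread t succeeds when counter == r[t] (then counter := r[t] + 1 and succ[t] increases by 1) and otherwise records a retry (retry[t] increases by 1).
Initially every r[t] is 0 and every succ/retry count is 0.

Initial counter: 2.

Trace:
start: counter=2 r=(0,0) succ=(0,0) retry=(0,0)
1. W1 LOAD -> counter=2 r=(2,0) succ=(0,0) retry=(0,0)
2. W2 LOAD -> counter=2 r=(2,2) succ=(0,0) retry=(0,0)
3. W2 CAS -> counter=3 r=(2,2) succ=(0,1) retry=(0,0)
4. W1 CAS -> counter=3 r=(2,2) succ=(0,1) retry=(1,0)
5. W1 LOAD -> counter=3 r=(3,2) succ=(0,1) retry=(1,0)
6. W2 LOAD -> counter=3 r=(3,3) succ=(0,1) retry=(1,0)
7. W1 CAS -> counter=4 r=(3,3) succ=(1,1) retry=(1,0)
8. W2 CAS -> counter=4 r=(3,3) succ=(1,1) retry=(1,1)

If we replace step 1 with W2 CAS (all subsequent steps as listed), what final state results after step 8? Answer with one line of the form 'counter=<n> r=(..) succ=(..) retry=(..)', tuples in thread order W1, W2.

(re-executing from step 1 with the substitution; state before step 1: counter=2 r=(0,0) succ=(0,0) retry=(0,0))
1. W2 CAS -> counter=2 r=(0,0) succ=(0,0) retry=(0,1)
2. W2 LOAD -> counter=2 r=(0,2) succ=(0,0) retry=(0,1)
3. W2 CAS -> counter=3 r=(0,2) succ=(0,1) retry=(0,1)
4. W1 CAS -> counter=3 r=(0,2) succ=(0,1) retry=(1,1)
5. W1 LOAD -> counter=3 r=(3,2) succ=(0,1) retry=(1,1)
6. W2 LOAD -> counter=3 r=(3,3) succ=(0,1) retry=(1,1)
7. W1 CAS -> counter=4 r=(3,3) succ=(1,1) retry=(1,1)
8. W2 CAS -> counter=4 r=(3,3) succ=(1,1) retry=(1,2)

counter=4 r=(3,3) succ=(1,1) retry=(1,2)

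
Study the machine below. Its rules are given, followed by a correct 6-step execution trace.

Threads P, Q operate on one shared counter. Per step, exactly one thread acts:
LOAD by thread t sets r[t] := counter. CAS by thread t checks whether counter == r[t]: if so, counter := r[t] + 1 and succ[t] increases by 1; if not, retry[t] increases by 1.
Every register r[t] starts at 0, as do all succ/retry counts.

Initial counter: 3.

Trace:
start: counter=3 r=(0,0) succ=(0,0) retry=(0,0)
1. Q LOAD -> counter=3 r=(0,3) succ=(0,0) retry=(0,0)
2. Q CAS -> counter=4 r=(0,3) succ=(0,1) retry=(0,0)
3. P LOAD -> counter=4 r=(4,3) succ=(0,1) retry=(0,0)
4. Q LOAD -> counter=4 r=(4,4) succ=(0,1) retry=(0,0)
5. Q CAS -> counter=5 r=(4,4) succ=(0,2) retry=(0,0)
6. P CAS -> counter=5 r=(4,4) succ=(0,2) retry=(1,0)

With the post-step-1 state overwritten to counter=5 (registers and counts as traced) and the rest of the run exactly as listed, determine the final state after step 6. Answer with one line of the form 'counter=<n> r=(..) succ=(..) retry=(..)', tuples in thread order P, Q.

state after step 1 := counter=5 r=(0,3) succ=(0,0) retry=(0,0)
2. Q CAS -> counter=5 r=(0,3) succ=(0,0) retry=(0,1)
3. P LOAD -> counter=5 r=(5,3) succ=(0,0) retry=(0,1)
4. Q LOAD -> counter=5 r=(5,5) succ=(0,0) retry=(0,1)
5. Q CAS -> counter=6 r=(5,5) succ=(0,1) retry=(0,1)
6. P CAS -> counter=6 r=(5,5) succ=(0,1) retry=(1,1)

counter=6 r=(5,5) succ=(0,1) retry=(1,1)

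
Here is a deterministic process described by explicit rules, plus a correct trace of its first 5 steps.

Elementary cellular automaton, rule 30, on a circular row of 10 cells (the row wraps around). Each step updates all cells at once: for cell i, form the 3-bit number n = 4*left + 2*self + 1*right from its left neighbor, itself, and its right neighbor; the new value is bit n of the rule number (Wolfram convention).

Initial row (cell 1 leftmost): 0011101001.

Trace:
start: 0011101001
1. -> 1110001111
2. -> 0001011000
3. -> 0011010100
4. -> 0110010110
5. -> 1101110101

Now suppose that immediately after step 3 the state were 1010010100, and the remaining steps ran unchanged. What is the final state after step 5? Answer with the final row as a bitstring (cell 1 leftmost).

0010000100

state after step 3 := 1010010100
4. -> 1011110111
5. -> 0010000100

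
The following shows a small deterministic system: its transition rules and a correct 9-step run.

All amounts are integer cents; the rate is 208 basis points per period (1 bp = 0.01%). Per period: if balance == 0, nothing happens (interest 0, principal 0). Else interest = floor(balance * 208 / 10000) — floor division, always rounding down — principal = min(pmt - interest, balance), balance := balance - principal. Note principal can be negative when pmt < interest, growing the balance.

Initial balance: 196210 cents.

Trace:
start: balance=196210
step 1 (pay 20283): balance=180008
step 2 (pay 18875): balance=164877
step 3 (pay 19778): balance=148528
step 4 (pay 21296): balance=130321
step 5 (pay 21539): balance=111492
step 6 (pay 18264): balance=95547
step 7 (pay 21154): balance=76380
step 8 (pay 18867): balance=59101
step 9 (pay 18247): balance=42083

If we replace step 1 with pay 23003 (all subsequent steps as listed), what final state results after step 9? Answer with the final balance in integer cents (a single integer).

(re-executing from step 1 with the substitution; state before step 1: balance=196210)
step 1 (pay 23003): balance=177288
step 2 (pay 18875): balance=162100
step 3 (pay 19778): balance=145693
step 4 (pay 21296): balance=127427
step 5 (pay 21539): balance=108538
step 6 (pay 18264): balance=92531
step 7 (pay 21154): balance=73301
step 8 (pay 18867): balance=55958
step 9 (pay 18247): balance=38874

38874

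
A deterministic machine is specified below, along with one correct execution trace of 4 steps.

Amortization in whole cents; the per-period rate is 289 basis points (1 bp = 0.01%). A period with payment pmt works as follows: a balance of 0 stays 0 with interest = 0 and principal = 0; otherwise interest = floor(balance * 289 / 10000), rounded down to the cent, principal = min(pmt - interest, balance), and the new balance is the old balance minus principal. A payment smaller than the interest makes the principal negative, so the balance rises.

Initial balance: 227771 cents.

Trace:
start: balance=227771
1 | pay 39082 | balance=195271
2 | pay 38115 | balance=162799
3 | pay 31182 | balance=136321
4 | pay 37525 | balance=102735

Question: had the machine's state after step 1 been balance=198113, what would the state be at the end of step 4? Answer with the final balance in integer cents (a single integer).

105831

state after step 1 := balance=198113
2 | pay 38115 | balance=165723
3 | pay 31182 | balance=139330
4 | pay 37525 | balance=105831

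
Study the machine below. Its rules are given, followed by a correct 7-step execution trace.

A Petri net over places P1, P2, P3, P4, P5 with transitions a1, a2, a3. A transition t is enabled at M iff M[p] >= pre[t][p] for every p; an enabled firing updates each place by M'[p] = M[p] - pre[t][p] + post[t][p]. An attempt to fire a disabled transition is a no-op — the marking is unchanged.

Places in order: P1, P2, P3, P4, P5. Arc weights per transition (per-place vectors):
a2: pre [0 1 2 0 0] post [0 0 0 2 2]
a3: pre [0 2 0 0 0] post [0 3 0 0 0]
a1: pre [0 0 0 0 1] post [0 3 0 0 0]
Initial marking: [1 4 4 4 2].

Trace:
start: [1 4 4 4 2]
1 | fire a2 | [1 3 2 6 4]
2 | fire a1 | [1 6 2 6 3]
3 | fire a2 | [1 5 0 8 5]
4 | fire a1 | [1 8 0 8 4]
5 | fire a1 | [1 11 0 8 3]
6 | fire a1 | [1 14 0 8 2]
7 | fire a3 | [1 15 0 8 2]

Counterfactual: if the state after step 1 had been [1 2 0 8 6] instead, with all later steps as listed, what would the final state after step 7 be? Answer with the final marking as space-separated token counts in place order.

state after step 1 := [1 2 0 8 6]
2 | fire a1 | [1 5 0 8 5]
3 | fire a2 | [1 5 0 8 5]
4 | fire a1 | [1 8 0 8 4]
5 | fire a1 | [1 11 0 8 3]
6 | fire a1 | [1 14 0 8 2]
7 | fire a3 | [1 15 0 8 2]

1 15 0 8 2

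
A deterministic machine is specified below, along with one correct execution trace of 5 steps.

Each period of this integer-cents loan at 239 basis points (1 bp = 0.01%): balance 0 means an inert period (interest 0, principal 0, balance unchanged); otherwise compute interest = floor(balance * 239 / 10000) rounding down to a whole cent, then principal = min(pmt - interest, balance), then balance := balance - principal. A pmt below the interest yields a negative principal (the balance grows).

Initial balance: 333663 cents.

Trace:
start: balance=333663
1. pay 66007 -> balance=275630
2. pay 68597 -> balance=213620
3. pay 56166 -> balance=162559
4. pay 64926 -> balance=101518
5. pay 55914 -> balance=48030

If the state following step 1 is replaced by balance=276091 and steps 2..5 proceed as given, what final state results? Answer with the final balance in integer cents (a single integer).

state after step 1 := balance=276091
2. pay 68597 -> balance=214092
3. pay 56166 -> balance=163042
4. pay 64926 -> balance=102012
5. pay 55914 -> balance=48536

48536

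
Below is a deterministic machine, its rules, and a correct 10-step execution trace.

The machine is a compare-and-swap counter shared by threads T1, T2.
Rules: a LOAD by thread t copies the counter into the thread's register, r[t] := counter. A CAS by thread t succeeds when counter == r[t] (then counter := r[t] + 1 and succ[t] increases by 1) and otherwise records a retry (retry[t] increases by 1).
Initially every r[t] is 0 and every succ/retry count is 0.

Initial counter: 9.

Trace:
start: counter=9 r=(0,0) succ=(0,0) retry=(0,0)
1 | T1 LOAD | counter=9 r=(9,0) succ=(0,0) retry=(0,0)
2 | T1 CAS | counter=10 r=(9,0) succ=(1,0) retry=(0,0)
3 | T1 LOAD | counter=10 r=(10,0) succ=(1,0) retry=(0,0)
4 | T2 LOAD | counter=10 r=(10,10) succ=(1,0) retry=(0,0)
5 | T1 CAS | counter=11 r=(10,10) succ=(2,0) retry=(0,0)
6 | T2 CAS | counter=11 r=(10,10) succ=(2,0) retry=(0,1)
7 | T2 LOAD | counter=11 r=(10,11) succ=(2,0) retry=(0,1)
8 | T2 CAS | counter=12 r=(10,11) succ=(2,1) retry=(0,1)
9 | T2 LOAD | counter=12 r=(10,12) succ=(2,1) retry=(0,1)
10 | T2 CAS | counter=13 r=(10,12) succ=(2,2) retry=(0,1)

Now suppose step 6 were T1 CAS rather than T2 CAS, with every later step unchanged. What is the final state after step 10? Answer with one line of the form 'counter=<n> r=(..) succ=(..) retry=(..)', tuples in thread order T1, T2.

counter=13 r=(10,12) succ=(2,2) retry=(1,0)

(re-executing from step 6 with the substitution; state before step 6: counter=11 r=(10,10) succ=(2,0) retry=(0,0))
6 | T1 CAS | counter=11 r=(10,10) succ=(2,0) retry=(1,0)
7 | T2 LOAD | counter=11 r=(10,11) succ=(2,0) retry=(1,0)
8 | T2 CAS | counter=12 r=(10,11) succ=(2,1) retry=(1,0)
9 | T2 LOAD | counter=12 r=(10,12) succ=(2,1) retry=(1,0)
10 | T2 CAS | counter=13 r=(10,12) succ=(2,2) retry=(1,0)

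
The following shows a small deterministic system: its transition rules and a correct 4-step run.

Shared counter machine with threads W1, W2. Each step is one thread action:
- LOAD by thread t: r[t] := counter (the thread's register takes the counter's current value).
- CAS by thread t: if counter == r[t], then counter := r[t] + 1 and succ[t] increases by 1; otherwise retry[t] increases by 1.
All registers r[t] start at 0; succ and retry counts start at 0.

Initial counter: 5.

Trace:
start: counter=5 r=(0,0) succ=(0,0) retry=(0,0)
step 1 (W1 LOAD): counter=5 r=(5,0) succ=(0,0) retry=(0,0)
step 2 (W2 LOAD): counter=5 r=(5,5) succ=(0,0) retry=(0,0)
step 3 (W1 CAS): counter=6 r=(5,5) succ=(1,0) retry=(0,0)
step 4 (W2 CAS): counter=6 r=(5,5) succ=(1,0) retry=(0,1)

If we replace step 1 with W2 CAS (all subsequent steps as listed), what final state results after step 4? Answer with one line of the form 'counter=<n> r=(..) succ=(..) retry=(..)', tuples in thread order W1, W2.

counter=6 r=(0,5) succ=(0,1) retry=(1,1)

(re-executing from step 1 with the substitution; state before step 1: counter=5 r=(0,0) succ=(0,0) retry=(0,0))
step 1 (W2 CAS): counter=5 r=(0,0) succ=(0,0) retry=(0,1)
step 2 (W2 LOAD): counter=5 r=(0,5) succ=(0,0) retry=(0,1)
step 3 (W1 CAS): counter=5 r=(0,5) succ=(0,0) retry=(1,1)
step 4 (W2 CAS): counter=6 r=(0,5) succ=(0,1) retry=(1,1)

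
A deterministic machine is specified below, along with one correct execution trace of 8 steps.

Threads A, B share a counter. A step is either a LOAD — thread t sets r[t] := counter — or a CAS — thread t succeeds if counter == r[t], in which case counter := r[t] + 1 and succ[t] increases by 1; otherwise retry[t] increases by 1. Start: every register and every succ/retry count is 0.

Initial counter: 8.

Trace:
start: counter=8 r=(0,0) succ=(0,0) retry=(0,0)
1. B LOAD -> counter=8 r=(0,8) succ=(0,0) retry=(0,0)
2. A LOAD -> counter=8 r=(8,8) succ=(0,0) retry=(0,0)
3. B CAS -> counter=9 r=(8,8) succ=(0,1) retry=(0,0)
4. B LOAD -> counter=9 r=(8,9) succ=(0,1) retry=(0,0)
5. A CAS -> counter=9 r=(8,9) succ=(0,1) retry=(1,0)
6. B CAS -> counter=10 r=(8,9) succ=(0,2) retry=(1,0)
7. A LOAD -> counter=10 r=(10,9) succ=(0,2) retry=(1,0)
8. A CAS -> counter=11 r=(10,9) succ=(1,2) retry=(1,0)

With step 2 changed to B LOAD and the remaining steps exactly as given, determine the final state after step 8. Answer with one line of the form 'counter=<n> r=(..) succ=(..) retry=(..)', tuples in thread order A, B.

counter=11 r=(10,9) succ=(1,2) retry=(1,0)

(re-executing from step 2 with the substitution; state before step 2: counter=8 r=(0,8) succ=(0,0) retry=(0,0))
2. B LOAD -> counter=8 r=(0,8) succ=(0,0) retry=(0,0)
3. B CAS -> counter=9 r=(0,8) succ=(0,1) retry=(0,0)
4. B LOAD -> counter=9 r=(0,9) succ=(0,1) retry=(0,0)
5. A CAS -> counter=9 r=(0,9) succ=(0,1) retry=(1,0)
6. B CAS -> counter=10 r=(0,9) succ=(0,2) retry=(1,0)
7. A LOAD -> counter=10 r=(10,9) succ=(0,2) retry=(1,0)
8. A CAS -> counter=11 r=(10,9) succ=(1,2) retry=(1,0)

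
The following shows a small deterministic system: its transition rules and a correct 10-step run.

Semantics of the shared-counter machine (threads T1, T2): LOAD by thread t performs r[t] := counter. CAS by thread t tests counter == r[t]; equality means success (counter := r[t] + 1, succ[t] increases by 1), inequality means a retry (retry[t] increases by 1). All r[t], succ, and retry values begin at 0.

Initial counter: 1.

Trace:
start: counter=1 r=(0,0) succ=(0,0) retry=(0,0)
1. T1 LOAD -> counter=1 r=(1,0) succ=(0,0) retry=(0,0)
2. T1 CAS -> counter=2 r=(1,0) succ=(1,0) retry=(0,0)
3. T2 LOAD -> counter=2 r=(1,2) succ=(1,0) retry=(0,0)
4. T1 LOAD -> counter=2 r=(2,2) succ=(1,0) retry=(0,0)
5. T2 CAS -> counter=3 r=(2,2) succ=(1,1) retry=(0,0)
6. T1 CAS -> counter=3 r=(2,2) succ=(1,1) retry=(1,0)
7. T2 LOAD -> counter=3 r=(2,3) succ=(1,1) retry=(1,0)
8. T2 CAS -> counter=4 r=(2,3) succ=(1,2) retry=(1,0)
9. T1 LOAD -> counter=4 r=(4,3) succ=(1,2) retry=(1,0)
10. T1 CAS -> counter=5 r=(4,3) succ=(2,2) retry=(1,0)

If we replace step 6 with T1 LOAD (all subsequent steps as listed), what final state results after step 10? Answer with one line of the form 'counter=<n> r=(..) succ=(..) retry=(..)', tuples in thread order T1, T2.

counter=5 r=(4,3) succ=(2,2) retry=(0,0)

(re-executing from step 6 with the substitution; state before step 6: counter=3 r=(2,2) succ=(1,1) retry=(0,0))
6. T1 LOAD -> counter=3 r=(3,2) succ=(1,1) retry=(0,0)
7. T2 LOAD -> counter=3 r=(3,3) succ=(1,1) retry=(0,0)
8. T2 CAS -> counter=4 r=(3,3) succ=(1,2) retry=(0,0)
9. T1 LOAD -> counter=4 r=(4,3) succ=(1,2) retry=(0,0)
10. T1 CAS -> counter=5 r=(4,3) succ=(2,2) retry=(0,0)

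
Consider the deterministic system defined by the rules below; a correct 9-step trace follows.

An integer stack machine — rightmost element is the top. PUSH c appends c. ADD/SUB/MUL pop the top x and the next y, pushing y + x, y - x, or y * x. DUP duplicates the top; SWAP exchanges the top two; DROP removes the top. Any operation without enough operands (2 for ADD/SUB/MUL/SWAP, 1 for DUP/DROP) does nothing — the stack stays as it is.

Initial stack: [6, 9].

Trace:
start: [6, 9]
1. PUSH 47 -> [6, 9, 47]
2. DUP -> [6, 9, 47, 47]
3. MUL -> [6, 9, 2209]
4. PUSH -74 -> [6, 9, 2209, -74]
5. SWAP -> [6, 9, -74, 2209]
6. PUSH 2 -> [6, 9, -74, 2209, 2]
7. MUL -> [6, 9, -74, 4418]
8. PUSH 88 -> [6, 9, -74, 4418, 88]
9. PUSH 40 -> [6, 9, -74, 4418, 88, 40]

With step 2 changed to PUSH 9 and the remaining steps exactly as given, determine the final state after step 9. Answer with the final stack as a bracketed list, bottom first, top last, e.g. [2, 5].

(re-executing from step 2 with the substitution; state before step 2: [6, 9, 47])
2. PUSH 9 -> [6, 9, 47, 9]
3. MUL -> [6, 9, 423]
4. PUSH -74 -> [6, 9, 423, -74]
5. SWAP -> [6, 9, -74, 423]
6. PUSH 2 -> [6, 9, -74, 423, 2]
7. MUL -> [6, 9, -74, 846]
8. PUSH 88 -> [6, 9, -74, 846, 88]
9. PUSH 40 -> [6, 9, -74, 846, 88, 40]

[6, 9, -74, 846, 88, 40]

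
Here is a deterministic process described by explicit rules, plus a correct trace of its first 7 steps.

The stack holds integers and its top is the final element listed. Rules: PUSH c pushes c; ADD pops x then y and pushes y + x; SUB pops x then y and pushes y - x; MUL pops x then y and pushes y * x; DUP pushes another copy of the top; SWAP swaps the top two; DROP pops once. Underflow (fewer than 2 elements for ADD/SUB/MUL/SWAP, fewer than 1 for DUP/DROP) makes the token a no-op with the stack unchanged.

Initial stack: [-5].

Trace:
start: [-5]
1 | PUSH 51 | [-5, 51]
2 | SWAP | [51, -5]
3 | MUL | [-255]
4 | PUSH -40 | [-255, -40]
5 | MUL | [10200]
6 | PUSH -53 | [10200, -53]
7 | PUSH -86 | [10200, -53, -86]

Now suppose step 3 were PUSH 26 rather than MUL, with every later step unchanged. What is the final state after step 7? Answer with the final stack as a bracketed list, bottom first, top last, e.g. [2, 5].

(re-executing from step 3 with the substitution; state before step 3: [51, -5])
3 | PUSH 26 | [51, -5, 26]
4 | PUSH -40 | [51, -5, 26, -40]
5 | MUL | [51, -5, -1040]
6 | PUSH -53 | [51, -5, -1040, -53]
7 | PUSH -86 | [51, -5, -1040, -53, -86]

[51, -5, -1040, -53, -86]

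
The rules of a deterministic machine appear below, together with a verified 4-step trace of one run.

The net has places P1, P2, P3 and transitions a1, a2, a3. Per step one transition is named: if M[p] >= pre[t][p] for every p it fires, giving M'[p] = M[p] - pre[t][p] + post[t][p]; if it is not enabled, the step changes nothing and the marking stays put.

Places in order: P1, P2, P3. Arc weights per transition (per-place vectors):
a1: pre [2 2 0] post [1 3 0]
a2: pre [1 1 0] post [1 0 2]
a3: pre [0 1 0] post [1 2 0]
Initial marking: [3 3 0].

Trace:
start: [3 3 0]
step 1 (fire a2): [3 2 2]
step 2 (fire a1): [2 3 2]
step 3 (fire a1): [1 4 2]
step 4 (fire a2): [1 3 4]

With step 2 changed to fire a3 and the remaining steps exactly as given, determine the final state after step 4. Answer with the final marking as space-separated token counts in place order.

(re-executing from step 2 with the substitution; state before step 2: [3 2 2])
step 2 (fire a3): [4 3 2]
step 3 (fire a1): [3 4 2]
step 4 (fire a2): [3 3 4]

3 3 4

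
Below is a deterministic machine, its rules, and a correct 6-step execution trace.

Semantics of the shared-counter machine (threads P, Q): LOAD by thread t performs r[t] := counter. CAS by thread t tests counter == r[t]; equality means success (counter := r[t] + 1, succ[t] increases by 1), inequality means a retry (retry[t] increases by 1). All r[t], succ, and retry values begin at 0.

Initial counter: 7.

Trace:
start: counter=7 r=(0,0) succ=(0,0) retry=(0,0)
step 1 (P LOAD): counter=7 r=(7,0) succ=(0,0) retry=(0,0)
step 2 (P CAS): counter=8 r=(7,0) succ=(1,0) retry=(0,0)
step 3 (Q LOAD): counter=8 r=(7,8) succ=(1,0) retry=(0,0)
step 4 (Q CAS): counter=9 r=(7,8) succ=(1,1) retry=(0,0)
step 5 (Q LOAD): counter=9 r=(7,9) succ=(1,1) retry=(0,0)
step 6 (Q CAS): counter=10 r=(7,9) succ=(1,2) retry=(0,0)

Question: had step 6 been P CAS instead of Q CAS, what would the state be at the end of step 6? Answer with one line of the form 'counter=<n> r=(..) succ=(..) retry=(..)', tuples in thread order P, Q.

(re-executing from step 6 with the substitution; state before step 6: counter=9 r=(7,9) succ=(1,1) retry=(0,0))
step 6 (P CAS): counter=9 r=(7,9) succ=(1,1) retry=(1,0)

counter=9 r=(7,9) succ=(1,1) retry=(1,0)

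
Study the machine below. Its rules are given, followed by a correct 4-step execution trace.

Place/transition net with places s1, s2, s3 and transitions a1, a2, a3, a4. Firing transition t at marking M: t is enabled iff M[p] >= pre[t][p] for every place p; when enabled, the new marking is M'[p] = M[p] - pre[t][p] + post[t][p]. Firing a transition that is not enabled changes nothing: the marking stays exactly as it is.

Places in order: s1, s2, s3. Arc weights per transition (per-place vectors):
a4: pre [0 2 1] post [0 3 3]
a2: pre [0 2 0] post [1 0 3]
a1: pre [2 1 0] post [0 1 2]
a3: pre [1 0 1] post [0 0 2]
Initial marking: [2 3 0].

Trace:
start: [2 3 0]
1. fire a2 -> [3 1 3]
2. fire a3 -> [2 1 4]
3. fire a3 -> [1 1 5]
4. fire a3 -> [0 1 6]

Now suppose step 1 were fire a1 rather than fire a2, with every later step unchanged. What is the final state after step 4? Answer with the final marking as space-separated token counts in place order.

(re-executing from step 1 with the substitution; state before step 1: [2 3 0])
1. fire a1 -> [0 3 2]
2. fire a3 -> [0 3 2]
3. fire a3 -> [0 3 2]
4. fire a3 -> [0 3 2]

0 3 2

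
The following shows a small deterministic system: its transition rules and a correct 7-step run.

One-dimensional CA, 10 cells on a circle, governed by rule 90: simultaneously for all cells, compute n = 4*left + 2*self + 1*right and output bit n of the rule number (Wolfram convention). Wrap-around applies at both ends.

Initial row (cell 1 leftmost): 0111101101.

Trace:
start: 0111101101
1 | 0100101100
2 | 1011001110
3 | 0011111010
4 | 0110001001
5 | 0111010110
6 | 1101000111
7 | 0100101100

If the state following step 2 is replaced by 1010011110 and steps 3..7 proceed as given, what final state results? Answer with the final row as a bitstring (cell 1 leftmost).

state after step 2 := 1010011110
3 | 0001110010
4 | 0011011101
5 | 1111010100
6 | 1001000011
7 | 1110100110

1110100110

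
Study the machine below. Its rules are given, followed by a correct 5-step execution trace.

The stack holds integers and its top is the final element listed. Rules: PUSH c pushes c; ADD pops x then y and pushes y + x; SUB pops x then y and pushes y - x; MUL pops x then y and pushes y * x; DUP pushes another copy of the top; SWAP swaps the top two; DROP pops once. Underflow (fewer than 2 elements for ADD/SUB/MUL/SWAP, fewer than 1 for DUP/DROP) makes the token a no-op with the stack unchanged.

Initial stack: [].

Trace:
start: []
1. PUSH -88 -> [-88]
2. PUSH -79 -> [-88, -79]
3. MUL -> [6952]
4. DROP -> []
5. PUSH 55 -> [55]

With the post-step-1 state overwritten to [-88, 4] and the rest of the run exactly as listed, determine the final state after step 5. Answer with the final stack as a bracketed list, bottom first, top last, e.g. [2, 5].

state after step 1 := [-88, 4]
2. PUSH -79 -> [-88, 4, -79]
3. MUL -> [-88, -316]
4. DROP -> [-88]
5. PUSH 55 -> [-88, 55]

[-88, 55]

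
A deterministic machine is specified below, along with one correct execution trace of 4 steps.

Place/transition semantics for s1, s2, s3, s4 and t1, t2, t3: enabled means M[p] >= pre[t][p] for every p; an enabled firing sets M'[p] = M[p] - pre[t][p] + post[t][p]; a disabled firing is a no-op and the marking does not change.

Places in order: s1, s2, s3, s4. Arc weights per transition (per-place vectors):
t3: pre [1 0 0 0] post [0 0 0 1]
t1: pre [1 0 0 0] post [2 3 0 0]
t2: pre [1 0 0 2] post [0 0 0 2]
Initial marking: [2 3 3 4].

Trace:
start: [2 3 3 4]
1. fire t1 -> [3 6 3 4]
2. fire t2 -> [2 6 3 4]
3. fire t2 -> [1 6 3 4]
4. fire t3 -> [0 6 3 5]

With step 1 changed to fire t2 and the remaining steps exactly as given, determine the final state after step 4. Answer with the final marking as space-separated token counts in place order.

(re-executing from step 1 with the substitution; state before step 1: [2 3 3 4])
1. fire t2 -> [1 3 3 4]
2. fire t2 -> [0 3 3 4]
3. fire t2 -> [0 3 3 4]
4. fire t3 -> [0 3 3 4]

0 3 3 4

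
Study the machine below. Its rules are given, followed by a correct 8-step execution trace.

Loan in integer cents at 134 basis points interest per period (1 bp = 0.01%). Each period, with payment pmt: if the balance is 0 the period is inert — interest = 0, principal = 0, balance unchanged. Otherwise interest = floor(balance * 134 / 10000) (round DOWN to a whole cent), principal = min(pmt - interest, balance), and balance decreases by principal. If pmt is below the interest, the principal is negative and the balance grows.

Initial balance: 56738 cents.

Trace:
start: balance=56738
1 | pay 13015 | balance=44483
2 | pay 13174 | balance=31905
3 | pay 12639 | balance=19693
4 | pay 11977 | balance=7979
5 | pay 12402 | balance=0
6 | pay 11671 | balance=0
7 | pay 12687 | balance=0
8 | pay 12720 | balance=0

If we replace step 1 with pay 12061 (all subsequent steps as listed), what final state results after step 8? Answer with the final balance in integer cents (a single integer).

(re-executing from step 1 with the substitution; state before step 1: balance=56738)
1 | pay 12061 | balance=45437
2 | pay 13174 | balance=32871
3 | pay 12639 | balance=20672
4 | pay 11977 | balance=8972
5 | pay 12402 | balance=0
6 | pay 11671 | balance=0
7 | pay 12687 | balance=0
8 | pay 12720 | balance=0

0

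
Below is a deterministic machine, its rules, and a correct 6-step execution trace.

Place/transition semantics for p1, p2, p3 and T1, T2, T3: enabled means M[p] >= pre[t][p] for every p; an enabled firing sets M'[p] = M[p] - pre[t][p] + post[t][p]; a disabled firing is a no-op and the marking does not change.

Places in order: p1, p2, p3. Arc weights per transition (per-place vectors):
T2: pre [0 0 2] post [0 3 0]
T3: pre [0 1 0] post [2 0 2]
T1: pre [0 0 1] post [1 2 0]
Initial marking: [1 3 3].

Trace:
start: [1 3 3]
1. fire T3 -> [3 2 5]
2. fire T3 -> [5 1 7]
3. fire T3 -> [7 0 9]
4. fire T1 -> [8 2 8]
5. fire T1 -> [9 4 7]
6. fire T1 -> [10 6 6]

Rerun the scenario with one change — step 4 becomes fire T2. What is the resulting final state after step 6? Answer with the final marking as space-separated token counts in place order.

9 7 5

(re-executing from step 4 with the substitution; state before step 4: [7 0 9])
4. fire T2 -> [7 3 7]
5. fire T1 -> [8 5 6]
6. fire T1 -> [9 7 5]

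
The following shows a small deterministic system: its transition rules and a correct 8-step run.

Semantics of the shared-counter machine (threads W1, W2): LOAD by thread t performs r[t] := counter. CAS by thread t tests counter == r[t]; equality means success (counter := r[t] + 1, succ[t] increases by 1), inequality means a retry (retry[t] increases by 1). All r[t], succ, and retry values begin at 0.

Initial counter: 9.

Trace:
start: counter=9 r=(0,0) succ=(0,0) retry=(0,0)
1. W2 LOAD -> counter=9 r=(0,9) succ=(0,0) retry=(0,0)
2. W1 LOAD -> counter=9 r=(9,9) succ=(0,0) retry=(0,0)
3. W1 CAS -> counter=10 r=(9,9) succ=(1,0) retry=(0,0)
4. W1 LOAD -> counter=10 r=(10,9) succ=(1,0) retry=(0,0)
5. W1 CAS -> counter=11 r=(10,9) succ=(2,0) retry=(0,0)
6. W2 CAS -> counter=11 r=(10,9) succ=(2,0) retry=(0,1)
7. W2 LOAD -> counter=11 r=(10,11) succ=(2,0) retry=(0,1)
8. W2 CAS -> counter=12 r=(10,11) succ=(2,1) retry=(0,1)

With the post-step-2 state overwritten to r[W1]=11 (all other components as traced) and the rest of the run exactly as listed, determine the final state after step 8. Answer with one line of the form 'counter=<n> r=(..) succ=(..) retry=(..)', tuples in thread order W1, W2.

state after step 2 := counter=9 r=(11,9) succ=(0,0) retry=(0,0)
3. W1 CAS -> counter=9 r=(11,9) succ=(0,0) retry=(1,0)
4. W1 LOAD -> counter=9 r=(9,9) succ=(0,0) retry=(1,0)
5. W1 CAS -> counter=10 r=(9,9) succ=(1,0) retry=(1,0)
6. W2 CAS -> counter=10 r=(9,9) succ=(1,0) retry=(1,1)
7. W2 LOAD -> counter=10 r=(9,10) succ=(1,0) retry=(1,1)
8. W2 CAS -> counter=11 r=(9,10) succ=(1,1) retry=(1,1)

counter=11 r=(9,10) succ=(1,1) retry=(1,1)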